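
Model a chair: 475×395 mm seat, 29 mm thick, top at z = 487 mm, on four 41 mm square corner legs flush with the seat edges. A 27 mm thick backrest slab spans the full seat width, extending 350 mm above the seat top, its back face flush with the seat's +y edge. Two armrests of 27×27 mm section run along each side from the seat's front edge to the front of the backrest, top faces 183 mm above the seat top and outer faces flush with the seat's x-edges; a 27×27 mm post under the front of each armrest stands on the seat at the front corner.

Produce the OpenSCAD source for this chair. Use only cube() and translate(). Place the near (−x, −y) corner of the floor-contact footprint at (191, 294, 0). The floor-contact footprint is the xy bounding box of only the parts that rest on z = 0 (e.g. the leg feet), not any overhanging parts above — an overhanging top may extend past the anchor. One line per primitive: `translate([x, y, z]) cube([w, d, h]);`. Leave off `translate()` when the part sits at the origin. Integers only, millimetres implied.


// leg_h = 487 - 29 = 458
// arm post h = 183 - 27 = 156
translate([191, 294, 458]) cube([475, 395, 29]);
translate([191, 294, 0]) cube([41, 41, 458]);
translate([625, 294, 0]) cube([41, 41, 458]);
translate([191, 648, 0]) cube([41, 41, 458]);
translate([625, 648, 0]) cube([41, 41, 458]);
translate([191, 662, 487]) cube([475, 27, 350]);
translate([191, 294, 643]) cube([27, 368, 27]);
translate([639, 294, 643]) cube([27, 368, 27]);
translate([191, 294, 487]) cube([27, 27, 156]);
translate([639, 294, 487]) cube([27, 27, 156]);


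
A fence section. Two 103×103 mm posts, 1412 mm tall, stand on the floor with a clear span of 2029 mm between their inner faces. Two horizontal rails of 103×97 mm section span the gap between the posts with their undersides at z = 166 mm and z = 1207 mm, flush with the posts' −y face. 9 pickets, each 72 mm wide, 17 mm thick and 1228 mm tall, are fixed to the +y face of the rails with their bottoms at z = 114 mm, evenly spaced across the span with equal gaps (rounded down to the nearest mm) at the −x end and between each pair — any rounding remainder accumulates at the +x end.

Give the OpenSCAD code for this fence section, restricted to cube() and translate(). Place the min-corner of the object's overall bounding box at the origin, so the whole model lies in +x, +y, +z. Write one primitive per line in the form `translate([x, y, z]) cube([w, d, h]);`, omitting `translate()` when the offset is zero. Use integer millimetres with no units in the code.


cube([103, 103, 1412]);
translate([2132, 0, 0]) cube([103, 103, 1412]);
translate([103, 0, 166]) cube([2029, 103, 97]);
translate([103, 0, 1207]) cube([2029, 103, 97]);
translate([241, 103, 114]) cube([72, 17, 1228]);
translate([451, 103, 114]) cube([72, 17, 1228]);
translate([661, 103, 114]) cube([72, 17, 1228]);
translate([871, 103, 114]) cube([72, 17, 1228]);
translate([1081, 103, 114]) cube([72, 17, 1228]);
translate([1291, 103, 114]) cube([72, 17, 1228]);
translate([1501, 103, 114]) cube([72, 17, 1228]);
translate([1711, 103, 114]) cube([72, 17, 1228]);
translate([1921, 103, 114]) cube([72, 17, 1228]);


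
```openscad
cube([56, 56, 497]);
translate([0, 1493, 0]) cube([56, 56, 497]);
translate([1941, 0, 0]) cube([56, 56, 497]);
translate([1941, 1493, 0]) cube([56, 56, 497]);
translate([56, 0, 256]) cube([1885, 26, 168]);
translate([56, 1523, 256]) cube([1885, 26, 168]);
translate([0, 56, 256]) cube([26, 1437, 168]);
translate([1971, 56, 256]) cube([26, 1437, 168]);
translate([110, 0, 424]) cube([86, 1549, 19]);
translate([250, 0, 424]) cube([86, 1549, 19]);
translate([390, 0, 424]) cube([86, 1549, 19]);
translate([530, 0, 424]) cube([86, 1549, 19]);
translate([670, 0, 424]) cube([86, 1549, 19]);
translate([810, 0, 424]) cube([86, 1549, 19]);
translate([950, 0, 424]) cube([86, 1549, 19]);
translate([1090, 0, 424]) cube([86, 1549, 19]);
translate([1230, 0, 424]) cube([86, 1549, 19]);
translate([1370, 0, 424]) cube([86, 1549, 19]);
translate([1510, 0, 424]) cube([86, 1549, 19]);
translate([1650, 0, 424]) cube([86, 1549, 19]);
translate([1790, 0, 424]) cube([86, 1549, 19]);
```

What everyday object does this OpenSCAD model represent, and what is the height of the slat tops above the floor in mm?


A bed frame. The slat-top height is 443 mm.

Four posts, four rails, and a row of slats — a bed frame. Slats sit on the rails at z = 256 + 168 = 424; with slat thickness 19, the top is 443 mm.


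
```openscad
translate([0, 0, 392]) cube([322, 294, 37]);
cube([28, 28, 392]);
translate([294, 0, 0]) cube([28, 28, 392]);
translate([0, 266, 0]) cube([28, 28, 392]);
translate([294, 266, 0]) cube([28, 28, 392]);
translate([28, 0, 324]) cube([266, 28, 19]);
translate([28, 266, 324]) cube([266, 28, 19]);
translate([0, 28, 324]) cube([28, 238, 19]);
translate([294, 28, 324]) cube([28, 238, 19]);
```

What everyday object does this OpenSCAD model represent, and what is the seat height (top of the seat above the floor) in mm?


A stool. The seat height is 429 mm.

A 322×294×37 slab at z = 392 on four corner posts — a stool. The seat top is 392 + 37 = 429 mm.


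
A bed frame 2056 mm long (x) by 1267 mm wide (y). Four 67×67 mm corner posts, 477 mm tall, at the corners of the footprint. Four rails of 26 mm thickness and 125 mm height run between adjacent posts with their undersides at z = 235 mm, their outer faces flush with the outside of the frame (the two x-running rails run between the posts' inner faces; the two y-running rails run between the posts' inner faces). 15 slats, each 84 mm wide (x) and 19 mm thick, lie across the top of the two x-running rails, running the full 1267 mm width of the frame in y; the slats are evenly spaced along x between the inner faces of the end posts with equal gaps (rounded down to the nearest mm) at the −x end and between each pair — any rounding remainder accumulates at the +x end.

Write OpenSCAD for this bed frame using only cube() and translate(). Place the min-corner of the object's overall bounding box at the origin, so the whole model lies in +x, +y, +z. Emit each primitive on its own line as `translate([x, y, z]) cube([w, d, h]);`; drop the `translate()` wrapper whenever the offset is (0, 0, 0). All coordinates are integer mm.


// slat z = rail_z + rail_h = 235 + 125 = 360
// slat gap = ⌊(1922 − 15·84) / 16⌋ = 41
cube([67, 67, 477]);
translate([0, 1200, 0]) cube([67, 67, 477]);
translate([1989, 0, 0]) cube([67, 67, 477]);
translate([1989, 1200, 0]) cube([67, 67, 477]);
translate([67, 0, 235]) cube([1922, 26, 125]);
translate([67, 1241, 235]) cube([1922, 26, 125]);
translate([0, 67, 235]) cube([26, 1133, 125]);
translate([2030, 67, 235]) cube([26, 1133, 125]);
translate([108, 0, 360]) cube([84, 1267, 19]);
translate([233, 0, 360]) cube([84, 1267, 19]);
translate([358, 0, 360]) cube([84, 1267, 19]);
translate([483, 0, 360]) cube([84, 1267, 19]);
translate([608, 0, 360]) cube([84, 1267, 19]);
translate([733, 0, 360]) cube([84, 1267, 19]);
translate([858, 0, 360]) cube([84, 1267, 19]);
translate([983, 0, 360]) cube([84, 1267, 19]);
translate([1108, 0, 360]) cube([84, 1267, 19]);
translate([1233, 0, 360]) cube([84, 1267, 19]);
translate([1358, 0, 360]) cube([84, 1267, 19]);
translate([1483, 0, 360]) cube([84, 1267, 19]);
translate([1608, 0, 360]) cube([84, 1267, 19]);
translate([1733, 0, 360]) cube([84, 1267, 19]);
translate([1858, 0, 360]) cube([84, 1267, 19]);


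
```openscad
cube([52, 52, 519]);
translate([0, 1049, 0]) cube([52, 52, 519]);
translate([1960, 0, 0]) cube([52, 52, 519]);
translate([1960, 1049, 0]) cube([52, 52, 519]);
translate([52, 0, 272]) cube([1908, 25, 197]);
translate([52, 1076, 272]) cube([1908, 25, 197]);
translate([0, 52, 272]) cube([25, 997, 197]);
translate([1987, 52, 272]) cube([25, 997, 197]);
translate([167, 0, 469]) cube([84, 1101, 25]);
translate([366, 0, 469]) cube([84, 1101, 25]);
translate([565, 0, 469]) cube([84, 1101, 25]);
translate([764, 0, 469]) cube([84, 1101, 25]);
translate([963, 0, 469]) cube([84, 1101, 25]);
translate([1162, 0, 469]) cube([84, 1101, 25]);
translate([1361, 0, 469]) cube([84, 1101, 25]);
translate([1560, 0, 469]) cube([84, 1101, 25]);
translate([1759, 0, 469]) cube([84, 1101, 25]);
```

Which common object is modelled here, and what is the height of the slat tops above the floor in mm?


A bed frame. The slat-top height is 494 mm.

Four posts, four rails, and a row of slats — a bed frame. Slats sit on the rails at z = 272 + 197 = 469; with slat thickness 25, the top is 494 mm.


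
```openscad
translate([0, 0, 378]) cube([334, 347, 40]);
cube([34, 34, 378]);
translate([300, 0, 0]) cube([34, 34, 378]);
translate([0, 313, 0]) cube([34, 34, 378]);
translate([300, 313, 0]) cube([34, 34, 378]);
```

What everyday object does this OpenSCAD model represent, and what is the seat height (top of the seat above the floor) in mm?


A stool. The seat height is 418 mm.

A 334×347×40 slab at z = 378 on four corner posts — a stool. The seat top is 378 + 40 = 418 mm.


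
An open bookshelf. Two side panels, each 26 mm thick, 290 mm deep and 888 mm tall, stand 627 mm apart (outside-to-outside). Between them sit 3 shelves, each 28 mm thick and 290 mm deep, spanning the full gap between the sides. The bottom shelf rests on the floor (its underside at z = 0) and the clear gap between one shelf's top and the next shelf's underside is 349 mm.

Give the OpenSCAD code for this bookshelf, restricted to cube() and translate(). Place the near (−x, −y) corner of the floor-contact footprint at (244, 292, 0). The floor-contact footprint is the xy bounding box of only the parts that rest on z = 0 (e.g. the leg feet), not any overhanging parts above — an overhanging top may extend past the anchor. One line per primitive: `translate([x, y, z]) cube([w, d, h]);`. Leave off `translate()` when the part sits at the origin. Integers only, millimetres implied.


translate([244, 292, 0]) cube([26, 290, 888]);
translate([845, 292, 0]) cube([26, 290, 888]);
translate([270, 292, 0]) cube([575, 290, 28]);
translate([270, 292, 377]) cube([575, 290, 28]);
translate([270, 292, 754]) cube([575, 290, 28]);


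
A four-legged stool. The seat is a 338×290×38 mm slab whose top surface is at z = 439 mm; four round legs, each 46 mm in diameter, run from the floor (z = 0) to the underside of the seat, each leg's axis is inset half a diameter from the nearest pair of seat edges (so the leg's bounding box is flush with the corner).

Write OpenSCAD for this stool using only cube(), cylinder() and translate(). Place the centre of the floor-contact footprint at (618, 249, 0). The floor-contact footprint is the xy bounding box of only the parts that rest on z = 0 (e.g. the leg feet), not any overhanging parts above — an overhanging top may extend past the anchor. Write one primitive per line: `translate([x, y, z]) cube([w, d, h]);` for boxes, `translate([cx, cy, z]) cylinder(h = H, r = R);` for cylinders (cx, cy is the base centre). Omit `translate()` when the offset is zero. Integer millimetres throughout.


// leg_h = 439 - 38 = 401
translate([449, 104, 401]) cube([338, 290, 38]);
translate([472, 127, 0]) cylinder(h = 401, r = 23);
translate([764, 127, 0]) cylinder(h = 401, r = 23);
translate([472, 371, 0]) cylinder(h = 401, r = 23);
translate([764, 371, 0]) cylinder(h = 401, r = 23);


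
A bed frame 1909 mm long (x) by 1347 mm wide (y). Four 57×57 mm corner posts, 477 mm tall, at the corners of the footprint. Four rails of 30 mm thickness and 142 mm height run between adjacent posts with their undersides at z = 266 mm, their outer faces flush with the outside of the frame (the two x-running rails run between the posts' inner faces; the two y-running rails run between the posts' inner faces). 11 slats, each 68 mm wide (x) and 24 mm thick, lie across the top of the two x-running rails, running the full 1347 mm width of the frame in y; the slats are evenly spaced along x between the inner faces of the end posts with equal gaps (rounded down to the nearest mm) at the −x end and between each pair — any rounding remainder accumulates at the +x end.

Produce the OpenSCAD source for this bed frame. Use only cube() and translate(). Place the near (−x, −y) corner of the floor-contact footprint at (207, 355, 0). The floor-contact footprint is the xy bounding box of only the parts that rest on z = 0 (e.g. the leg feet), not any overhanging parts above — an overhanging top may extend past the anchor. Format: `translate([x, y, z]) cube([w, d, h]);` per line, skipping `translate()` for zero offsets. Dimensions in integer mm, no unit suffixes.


translate([207, 355, 0]) cube([57, 57, 477]);
translate([207, 1645, 0]) cube([57, 57, 477]);
translate([2059, 355, 0]) cube([57, 57, 477]);
translate([2059, 1645, 0]) cube([57, 57, 477]);
translate([264, 355, 266]) cube([1795, 30, 142]);
translate([264, 1672, 266]) cube([1795, 30, 142]);
translate([207, 412, 266]) cube([30, 1233, 142]);
translate([2086, 412, 266]) cube([30, 1233, 142]);
translate([351, 355, 408]) cube([68, 1347, 24]);
translate([506, 355, 408]) cube([68, 1347, 24]);
translate([661, 355, 408]) cube([68, 1347, 24]);
translate([816, 355, 408]) cube([68, 1347, 24]);
translate([971, 355, 408]) cube([68, 1347, 24]);
translate([1126, 355, 408]) cube([68, 1347, 24]);
translate([1281, 355, 408]) cube([68, 1347, 24]);
translate([1436, 355, 408]) cube([68, 1347, 24]);
translate([1591, 355, 408]) cube([68, 1347, 24]);
translate([1746, 355, 408]) cube([68, 1347, 24]);
translate([1901, 355, 408]) cube([68, 1347, 24]);


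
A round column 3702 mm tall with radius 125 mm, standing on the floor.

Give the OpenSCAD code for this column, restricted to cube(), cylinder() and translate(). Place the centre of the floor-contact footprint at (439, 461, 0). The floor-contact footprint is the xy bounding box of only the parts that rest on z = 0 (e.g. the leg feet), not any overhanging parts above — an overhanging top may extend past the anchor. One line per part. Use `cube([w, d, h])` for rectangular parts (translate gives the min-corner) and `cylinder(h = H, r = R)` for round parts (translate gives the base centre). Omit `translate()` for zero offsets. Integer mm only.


translate([439, 461, 0]) cylinder(h = 3702, r = 125);


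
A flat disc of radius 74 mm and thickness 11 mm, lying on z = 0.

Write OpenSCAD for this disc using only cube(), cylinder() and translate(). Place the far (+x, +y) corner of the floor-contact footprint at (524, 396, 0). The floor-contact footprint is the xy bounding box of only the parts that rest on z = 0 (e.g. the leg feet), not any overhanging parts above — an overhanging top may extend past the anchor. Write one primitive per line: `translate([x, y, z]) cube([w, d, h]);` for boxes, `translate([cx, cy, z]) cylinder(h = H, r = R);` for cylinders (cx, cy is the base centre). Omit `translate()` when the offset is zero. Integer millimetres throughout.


translate([450, 322, 0]) cylinder(h = 11, r = 74);


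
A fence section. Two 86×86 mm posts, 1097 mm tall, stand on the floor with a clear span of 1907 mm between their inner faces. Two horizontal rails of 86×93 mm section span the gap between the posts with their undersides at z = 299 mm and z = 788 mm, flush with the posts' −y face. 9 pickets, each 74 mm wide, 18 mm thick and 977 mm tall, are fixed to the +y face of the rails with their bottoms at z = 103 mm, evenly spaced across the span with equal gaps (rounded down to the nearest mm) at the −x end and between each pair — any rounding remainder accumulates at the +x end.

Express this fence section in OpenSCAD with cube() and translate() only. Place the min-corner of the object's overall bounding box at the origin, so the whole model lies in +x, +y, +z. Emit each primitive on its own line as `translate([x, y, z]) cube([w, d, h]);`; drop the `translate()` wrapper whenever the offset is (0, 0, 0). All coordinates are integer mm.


cube([86, 86, 1097]);
translate([1993, 0, 0]) cube([86, 86, 1097]);
translate([86, 0, 299]) cube([1907, 86, 93]);
translate([86, 0, 788]) cube([1907, 86, 93]);
translate([210, 86, 103]) cube([74, 18, 977]);
translate([408, 86, 103]) cube([74, 18, 977]);
translate([606, 86, 103]) cube([74, 18, 977]);
translate([804, 86, 103]) cube([74, 18, 977]);
translate([1002, 86, 103]) cube([74, 18, 977]);
translate([1200, 86, 103]) cube([74, 18, 977]);
translate([1398, 86, 103]) cube([74, 18, 977]);
translate([1596, 86, 103]) cube([74, 18, 977]);
translate([1794, 86, 103]) cube([74, 18, 977]);


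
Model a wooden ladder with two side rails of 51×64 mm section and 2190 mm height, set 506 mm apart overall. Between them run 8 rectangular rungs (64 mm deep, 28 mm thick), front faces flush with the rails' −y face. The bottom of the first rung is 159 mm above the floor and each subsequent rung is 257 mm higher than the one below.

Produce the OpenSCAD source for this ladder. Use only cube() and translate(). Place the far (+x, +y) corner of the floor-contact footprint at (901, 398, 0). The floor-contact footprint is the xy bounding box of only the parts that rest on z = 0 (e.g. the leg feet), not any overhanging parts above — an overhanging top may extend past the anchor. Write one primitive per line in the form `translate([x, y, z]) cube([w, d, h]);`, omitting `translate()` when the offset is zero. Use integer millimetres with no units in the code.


// rung span = 506 - 2*51 = 404
// rung[k] z = 159 + k*257
translate([395, 334, 0]) cube([51, 64, 2190]);
translate([850, 334, 0]) cube([51, 64, 2190]);
translate([446, 334, 159]) cube([404, 64, 28]);
translate([446, 334, 416]) cube([404, 64, 28]);
translate([446, 334, 673]) cube([404, 64, 28]);
translate([446, 334, 930]) cube([404, 64, 28]);
translate([446, 334, 1187]) cube([404, 64, 28]);
translate([446, 334, 1444]) cube([404, 64, 28]);
translate([446, 334, 1701]) cube([404, 64, 28]);
translate([446, 334, 1958]) cube([404, 64, 28]);


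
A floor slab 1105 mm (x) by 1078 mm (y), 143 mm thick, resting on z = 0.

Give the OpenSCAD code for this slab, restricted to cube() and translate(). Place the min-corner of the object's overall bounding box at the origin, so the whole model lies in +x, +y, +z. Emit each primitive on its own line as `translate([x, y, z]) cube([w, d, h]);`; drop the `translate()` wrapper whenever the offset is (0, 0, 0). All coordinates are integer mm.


cube([1105, 1078, 143]);


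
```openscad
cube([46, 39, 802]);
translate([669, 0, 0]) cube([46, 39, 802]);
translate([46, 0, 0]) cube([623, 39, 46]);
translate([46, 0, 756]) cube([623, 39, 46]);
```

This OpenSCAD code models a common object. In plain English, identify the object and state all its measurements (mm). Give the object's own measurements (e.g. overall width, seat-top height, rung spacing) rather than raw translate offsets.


A rectangular picture frame lying in the x–z plane (depth along y). The opening is 623 mm wide (x) by 710 mm tall (z), surrounded by a border 46 mm wide on all four sides. The frame is 39 mm deep and is made of two full-height vertical stiles with two horizontal rails fitted between them.


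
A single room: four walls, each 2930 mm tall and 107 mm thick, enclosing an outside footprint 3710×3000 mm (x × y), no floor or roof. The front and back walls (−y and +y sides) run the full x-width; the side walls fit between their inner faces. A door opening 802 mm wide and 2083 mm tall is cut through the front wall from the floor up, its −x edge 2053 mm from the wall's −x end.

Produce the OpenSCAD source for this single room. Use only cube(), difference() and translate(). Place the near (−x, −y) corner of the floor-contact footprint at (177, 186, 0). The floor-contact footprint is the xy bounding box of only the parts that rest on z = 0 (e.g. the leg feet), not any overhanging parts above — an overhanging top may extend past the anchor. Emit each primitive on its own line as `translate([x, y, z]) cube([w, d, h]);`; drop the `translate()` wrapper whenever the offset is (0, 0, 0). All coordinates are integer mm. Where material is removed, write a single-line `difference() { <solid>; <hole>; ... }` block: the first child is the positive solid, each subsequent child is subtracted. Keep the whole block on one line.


difference() { translate([177, 186, 0]) cube([3710, 107, 2930]); translate([2230, 186, 0]) cube([802, 107, 2083]); }
translate([177, 3079, 0]) cube([3710, 107, 2930]);
translate([177, 293, 0]) cube([107, 2786, 2930]);
translate([3780, 293, 0]) cube([107, 2786, 2930]);


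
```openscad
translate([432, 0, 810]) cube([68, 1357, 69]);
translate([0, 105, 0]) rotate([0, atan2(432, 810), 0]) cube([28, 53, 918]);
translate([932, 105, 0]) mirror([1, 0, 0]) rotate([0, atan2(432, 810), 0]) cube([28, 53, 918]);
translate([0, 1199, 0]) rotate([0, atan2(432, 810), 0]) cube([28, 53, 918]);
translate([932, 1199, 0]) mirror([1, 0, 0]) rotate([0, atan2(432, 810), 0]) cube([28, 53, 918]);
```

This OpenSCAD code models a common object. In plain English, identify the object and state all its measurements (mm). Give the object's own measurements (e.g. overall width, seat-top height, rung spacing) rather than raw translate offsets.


A sawhorse. A 68×1357×69 mm beam (x, y, z) sits on two A-frame leg pairs. Each pair is two raked legs of 28×53 mm section (53 mm along y) splaying symmetrically in x. Each leg rises 810 mm vertically over 432 mm of horizontal reach and is 918 mm long along its own axis. Every leg's outer bottom edge rests on the floor and its outer top edge meets a bottom edge of the beam — the left legs (tilting toward +x) meet the beam's −x bottom edge, the right legs (their mirror images, tilting toward −x) meet its +x bottom edge — so the leg tops tuck under the beam, the beam's underside is 810 mm above the floor, and the feet are 932 mm apart outside-to-outside with the beam centred between them. The two leg pairs are set in 105 mm from either end of the beam.


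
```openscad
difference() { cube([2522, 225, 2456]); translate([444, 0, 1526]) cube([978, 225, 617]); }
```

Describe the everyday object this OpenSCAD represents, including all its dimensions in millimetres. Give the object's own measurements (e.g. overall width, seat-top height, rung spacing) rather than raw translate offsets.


A wall 2522 mm long (x), 225 mm thick (y), 2456 mm tall, with a rectangular window opening cut through it. The opening is 978 mm wide and 617 mm tall; its sill is at z = 1526 mm and its near (−x) edge is 444 mm from the wall's −x end. The opening passes through the full wall thickness.


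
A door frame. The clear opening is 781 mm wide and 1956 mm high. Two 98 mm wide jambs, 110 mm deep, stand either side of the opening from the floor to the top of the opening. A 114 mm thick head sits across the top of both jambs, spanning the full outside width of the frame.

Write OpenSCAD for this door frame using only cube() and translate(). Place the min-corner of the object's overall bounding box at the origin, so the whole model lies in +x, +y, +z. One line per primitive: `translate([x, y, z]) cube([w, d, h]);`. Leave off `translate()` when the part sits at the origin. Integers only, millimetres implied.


cube([98, 110, 1956]);
translate([879, 0, 0]) cube([98, 110, 1956]);
translate([0, 0, 1956]) cube([977, 110, 114]);


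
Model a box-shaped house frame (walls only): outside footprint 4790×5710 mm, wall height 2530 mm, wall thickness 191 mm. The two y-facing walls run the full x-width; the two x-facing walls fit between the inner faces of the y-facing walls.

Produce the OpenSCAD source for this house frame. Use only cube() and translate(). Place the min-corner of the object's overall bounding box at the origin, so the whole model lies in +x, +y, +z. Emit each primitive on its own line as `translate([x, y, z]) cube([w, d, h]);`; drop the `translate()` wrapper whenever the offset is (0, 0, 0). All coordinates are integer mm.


cube([4790, 191, 2530]);
translate([0, 5519, 0]) cube([4790, 191, 2530]);
translate([0, 191, 0]) cube([191, 5328, 2530]);
translate([4599, 191, 0]) cube([191, 5328, 2530]);


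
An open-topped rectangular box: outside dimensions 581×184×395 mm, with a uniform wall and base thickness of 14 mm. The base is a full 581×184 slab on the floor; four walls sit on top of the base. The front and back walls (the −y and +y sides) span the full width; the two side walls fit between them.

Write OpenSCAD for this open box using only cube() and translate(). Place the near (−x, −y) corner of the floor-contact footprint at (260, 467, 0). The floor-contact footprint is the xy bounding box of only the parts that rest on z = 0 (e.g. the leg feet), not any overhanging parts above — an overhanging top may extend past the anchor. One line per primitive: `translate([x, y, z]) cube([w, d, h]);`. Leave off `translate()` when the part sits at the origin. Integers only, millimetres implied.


translate([260, 467, 0]) cube([581, 184, 14]);
translate([260, 467, 14]) cube([581, 14, 381]);
translate([260, 637, 14]) cube([581, 14, 381]);
translate([260, 481, 14]) cube([14, 156, 381]);
translate([827, 481, 14]) cube([14, 156, 381]);


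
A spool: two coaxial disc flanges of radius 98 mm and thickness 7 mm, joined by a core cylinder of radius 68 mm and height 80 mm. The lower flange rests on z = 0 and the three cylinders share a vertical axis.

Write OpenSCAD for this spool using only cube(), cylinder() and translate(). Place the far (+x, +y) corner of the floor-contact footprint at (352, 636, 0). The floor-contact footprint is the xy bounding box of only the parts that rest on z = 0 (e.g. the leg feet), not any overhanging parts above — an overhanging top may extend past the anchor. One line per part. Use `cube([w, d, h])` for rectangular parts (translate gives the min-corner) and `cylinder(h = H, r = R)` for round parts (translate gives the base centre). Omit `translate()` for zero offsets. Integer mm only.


translate([254, 538, 0]) cylinder(h = 7, r = 98);
translate([254, 538, 7]) cylinder(h = 80, r = 68);
translate([254, 538, 87]) cylinder(h = 7, r = 98);


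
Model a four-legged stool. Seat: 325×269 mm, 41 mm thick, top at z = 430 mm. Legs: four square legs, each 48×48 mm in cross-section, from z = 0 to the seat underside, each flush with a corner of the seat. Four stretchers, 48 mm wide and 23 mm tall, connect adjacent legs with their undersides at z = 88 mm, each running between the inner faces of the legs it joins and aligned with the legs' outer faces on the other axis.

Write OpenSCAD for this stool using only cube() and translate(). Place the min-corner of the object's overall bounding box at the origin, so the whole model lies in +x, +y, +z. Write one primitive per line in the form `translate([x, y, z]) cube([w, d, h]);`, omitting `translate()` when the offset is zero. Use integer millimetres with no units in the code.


translate([0, 0, 389]) cube([325, 269, 41]);
cube([48, 48, 389]);
translate([277, 0, 0]) cube([48, 48, 389]);
translate([0, 221, 0]) cube([48, 48, 389]);
translate([277, 221, 0]) cube([48, 48, 389]);
translate([48, 0, 88]) cube([229, 48, 23]);
translate([48, 221, 88]) cube([229, 48, 23]);
translate([0, 48, 88]) cube([48, 173, 23]);
translate([277, 48, 88]) cube([48, 173, 23]);


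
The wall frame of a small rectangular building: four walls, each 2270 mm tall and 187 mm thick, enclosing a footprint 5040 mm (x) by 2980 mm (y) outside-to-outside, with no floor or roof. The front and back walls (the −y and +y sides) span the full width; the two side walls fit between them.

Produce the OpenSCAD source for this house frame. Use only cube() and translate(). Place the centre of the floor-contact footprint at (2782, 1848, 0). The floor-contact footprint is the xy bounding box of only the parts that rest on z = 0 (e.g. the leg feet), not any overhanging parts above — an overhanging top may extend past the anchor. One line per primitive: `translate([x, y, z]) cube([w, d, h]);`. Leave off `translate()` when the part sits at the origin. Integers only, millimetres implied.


translate([262, 358, 0]) cube([5040, 187, 2270]);
translate([262, 3151, 0]) cube([5040, 187, 2270]);
translate([262, 545, 0]) cube([187, 2606, 2270]);
translate([5115, 545, 0]) cube([187, 2606, 2270]);


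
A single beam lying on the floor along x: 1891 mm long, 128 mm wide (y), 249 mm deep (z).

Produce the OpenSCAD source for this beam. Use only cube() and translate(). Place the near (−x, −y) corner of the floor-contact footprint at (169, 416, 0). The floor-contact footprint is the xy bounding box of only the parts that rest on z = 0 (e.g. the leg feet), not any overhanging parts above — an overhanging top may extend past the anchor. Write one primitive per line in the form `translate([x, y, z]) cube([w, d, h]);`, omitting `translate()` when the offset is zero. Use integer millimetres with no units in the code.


translate([169, 416, 0]) cube([1891, 128, 249]);


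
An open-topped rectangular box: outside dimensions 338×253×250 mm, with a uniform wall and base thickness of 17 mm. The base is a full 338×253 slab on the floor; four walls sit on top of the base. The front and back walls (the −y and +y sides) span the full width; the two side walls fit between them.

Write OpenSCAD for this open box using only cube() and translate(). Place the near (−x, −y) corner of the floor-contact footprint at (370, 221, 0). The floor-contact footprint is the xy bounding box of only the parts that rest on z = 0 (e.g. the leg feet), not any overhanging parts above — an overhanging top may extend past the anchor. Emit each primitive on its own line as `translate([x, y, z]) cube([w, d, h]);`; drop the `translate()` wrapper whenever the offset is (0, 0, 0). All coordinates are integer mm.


translate([370, 221, 0]) cube([338, 253, 17]);
translate([370, 221, 17]) cube([338, 17, 233]);
translate([370, 457, 17]) cube([338, 17, 233]);
translate([370, 238, 17]) cube([17, 219, 233]);
translate([691, 238, 17]) cube([17, 219, 233]);


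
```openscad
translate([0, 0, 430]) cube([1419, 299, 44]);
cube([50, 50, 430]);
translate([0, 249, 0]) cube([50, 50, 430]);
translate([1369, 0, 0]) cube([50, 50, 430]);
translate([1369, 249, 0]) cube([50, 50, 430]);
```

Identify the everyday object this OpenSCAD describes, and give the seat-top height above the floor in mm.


A bench. The seat-top height is 474 mm.

A long slab on four corner posts — a bench. The slab sits at z = 430 with thickness 44, so the top is 430 + 44 = 474 mm.


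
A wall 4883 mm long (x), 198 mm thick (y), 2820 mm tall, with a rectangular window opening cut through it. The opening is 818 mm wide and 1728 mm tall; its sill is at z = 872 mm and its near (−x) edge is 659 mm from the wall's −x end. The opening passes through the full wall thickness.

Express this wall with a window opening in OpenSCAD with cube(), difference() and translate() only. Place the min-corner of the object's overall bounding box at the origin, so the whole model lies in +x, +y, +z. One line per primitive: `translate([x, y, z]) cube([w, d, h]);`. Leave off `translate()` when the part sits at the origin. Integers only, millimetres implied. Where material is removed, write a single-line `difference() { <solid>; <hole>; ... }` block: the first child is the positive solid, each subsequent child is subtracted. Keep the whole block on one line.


difference() { cube([4883, 198, 2820]); translate([659, 0, 872]) cube([818, 198, 1728]); }


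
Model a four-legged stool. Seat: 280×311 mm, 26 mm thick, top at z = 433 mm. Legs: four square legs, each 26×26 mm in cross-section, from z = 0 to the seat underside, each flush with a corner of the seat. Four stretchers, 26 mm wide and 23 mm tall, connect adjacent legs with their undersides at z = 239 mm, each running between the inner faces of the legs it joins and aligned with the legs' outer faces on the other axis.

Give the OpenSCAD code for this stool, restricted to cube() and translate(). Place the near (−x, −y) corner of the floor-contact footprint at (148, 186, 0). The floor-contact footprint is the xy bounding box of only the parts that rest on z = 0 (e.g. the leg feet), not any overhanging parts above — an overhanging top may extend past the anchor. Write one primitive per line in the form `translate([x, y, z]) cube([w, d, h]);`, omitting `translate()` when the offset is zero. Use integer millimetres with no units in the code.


translate([148, 186, 407]) cube([280, 311, 26]);
translate([148, 186, 0]) cube([26, 26, 407]);
translate([402, 186, 0]) cube([26, 26, 407]);
translate([148, 471, 0]) cube([26, 26, 407]);
translate([402, 471, 0]) cube([26, 26, 407]);
translate([174, 186, 239]) cube([228, 26, 23]);
translate([174, 471, 239]) cube([228, 26, 23]);
translate([148, 212, 239]) cube([26, 259, 23]);
translate([402, 212, 239]) cube([26, 259, 23]);


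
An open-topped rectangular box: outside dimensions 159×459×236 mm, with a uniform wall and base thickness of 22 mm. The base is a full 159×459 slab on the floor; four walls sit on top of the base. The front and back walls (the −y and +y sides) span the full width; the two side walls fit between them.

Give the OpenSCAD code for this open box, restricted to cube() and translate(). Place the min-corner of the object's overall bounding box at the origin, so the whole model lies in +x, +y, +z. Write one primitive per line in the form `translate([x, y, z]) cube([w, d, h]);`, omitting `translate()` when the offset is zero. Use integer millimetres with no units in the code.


cube([159, 459, 22]);
translate([0, 0, 22]) cube([159, 22, 214]);
translate([0, 437, 22]) cube([159, 22, 214]);
translate([0, 22, 22]) cube([22, 415, 214]);
translate([137, 22, 22]) cube([22, 415, 214]);


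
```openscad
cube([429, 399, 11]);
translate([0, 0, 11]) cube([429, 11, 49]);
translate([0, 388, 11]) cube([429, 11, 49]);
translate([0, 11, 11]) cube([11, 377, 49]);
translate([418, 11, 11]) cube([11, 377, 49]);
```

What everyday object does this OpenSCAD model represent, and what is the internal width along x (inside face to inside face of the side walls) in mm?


An open box. The internal width is 407 mm.

A 429×399 base slab with four walls standing on it — an open box. The base is 429 mm wide and the walls are 11 mm thick, so the internal width is 429 − 2 × 11 = 407 mm.


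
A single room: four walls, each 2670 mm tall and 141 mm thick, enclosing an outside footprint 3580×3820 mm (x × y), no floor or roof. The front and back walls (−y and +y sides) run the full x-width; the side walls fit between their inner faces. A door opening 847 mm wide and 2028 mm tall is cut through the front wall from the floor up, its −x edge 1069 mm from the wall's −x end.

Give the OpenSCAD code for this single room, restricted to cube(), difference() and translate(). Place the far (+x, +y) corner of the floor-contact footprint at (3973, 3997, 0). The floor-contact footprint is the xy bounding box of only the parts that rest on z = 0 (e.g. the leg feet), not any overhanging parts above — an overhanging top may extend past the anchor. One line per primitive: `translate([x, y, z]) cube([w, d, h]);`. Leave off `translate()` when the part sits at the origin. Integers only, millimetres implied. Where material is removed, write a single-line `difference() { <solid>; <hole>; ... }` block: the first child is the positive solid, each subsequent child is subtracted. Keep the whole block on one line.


difference() { translate([393, 177, 0]) cube([3580, 141, 2670]); translate([1462, 177, 0]) cube([847, 141, 2028]); }
translate([393, 3856, 0]) cube([3580, 141, 2670]);
translate([393, 318, 0]) cube([141, 3538, 2670]);
translate([3832, 318, 0]) cube([141, 3538, 2670]);


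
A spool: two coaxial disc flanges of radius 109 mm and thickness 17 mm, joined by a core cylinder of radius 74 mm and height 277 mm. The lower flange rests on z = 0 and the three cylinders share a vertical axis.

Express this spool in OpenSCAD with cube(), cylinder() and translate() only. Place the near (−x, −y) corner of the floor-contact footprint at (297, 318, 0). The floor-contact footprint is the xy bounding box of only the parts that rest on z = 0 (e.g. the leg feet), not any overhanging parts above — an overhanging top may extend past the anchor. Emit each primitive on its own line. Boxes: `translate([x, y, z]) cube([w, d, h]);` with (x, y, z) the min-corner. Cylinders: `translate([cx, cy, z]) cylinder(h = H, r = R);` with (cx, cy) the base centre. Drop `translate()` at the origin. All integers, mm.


translate([406, 427, 0]) cylinder(h = 17, r = 109);
translate([406, 427, 17]) cylinder(h = 277, r = 74);
translate([406, 427, 294]) cylinder(h = 17, r = 109);


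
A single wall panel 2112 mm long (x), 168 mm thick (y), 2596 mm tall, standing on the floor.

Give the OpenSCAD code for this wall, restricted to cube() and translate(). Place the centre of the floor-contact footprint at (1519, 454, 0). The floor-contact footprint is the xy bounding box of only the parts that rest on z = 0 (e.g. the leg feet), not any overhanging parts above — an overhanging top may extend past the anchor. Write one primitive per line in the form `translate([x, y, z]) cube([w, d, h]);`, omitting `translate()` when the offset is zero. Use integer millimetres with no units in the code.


translate([463, 370, 0]) cube([2112, 168, 2596]);


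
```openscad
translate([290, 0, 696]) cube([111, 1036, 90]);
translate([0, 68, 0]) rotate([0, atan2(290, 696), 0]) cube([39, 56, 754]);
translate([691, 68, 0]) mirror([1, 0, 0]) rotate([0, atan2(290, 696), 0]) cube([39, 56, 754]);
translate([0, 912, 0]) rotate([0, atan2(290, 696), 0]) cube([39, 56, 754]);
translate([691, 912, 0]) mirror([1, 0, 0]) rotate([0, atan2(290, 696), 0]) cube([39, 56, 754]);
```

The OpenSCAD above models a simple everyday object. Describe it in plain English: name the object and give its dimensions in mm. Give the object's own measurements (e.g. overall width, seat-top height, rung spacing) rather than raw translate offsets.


A sawhorse. A 111×1036×90 mm beam (x, y, z) sits on two A-frame leg pairs. Each pair is two raked legs of 39×56 mm section (56 mm along y) splaying symmetrically in x. Each leg rises 696 mm vertically over 290 mm of horizontal reach and is 754 mm long along its own axis. Every leg's outer bottom edge rests on the floor and its outer top edge meets a bottom edge of the beam — the left legs (tilting toward +x) meet the beam's −x bottom edge, the right legs (their mirror images, tilting toward −x) meet its +x bottom edge — so the leg tops tuck under the beam, the beam's underside is 696 mm above the floor, and the feet are 691 mm apart outside-to-outside with the beam centred between them. The two leg pairs are set in 68 mm from either end of the beam.


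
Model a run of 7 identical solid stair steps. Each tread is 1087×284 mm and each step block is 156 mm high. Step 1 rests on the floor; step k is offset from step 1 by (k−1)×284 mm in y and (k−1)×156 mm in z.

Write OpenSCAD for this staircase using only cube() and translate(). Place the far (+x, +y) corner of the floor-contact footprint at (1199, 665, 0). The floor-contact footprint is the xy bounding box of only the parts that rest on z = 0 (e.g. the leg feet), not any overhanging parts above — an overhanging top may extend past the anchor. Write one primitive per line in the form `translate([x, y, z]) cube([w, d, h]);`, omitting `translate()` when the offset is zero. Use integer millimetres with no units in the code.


translate([112, 381, 0]) cube([1087, 284, 156]);
translate([112, 665, 156]) cube([1087, 284, 156]);
translate([112, 949, 312]) cube([1087, 284, 156]);
translate([112, 1233, 468]) cube([1087, 284, 156]);
translate([112, 1517, 624]) cube([1087, 284, 156]);
translate([112, 1801, 780]) cube([1087, 284, 156]);
translate([112, 2085, 936]) cube([1087, 284, 156]);


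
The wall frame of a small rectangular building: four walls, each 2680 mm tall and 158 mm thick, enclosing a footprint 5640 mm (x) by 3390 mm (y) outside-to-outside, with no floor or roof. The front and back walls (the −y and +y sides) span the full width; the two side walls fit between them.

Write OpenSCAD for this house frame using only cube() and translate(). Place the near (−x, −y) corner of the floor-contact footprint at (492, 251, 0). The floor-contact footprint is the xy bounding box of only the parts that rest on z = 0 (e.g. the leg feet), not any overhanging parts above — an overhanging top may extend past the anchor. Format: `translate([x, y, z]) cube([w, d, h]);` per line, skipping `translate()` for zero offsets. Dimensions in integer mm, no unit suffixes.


translate([492, 251, 0]) cube([5640, 158, 2680]);
translate([492, 3483, 0]) cube([5640, 158, 2680]);
translate([492, 409, 0]) cube([158, 3074, 2680]);
translate([5974, 409, 0]) cube([158, 3074, 2680]);
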